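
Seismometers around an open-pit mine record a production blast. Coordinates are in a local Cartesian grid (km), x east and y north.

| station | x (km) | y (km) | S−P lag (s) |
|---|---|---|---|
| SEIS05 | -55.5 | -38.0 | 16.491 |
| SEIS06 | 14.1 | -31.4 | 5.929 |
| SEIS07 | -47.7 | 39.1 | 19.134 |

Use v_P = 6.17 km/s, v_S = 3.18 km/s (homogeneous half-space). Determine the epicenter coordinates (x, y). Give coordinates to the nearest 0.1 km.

52.7 km east, -36.3 km north

Distance from S−P lag: d = Δt · v_P v_S / (v_P − v_S) = Δt · (6.17·3.18)/(6.17−3.18) ≈ 6.5621·Δt.
So d_SEIS05 = 108.22, d_SEIS06 = 38.91, d_SEIS07 = 125.56 km.
Circle about each station: (x + 55.5)² + (y + 38.0)² = 108.22²; (x − 14.1)² + (y + 31.4)² = 38.91²; (x + 47.7)² + (y − 39.1)² = 125.56².
Subtracting pairs of circle equations eliminates x²+y² and gives linear equations (the radical axes):
139.2 x + 13.2 y = 6858.10
15.6 x + 154.2 y = -4773.90
Solving the 2×2 system: x ≈ 52.7, y ≈ -36.3 km.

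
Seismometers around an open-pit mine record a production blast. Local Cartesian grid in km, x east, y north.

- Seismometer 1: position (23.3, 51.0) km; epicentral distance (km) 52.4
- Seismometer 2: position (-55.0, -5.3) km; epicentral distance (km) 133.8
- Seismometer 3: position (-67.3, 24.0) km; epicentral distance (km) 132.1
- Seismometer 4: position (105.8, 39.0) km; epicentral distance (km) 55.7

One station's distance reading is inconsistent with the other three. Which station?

Solve using three stations at a time. Using Seismometer 2, Seismometer 3, Seismometer 4 (subtract circle equations pairwise → linear system) gives (x, y) ≈ (57.6, 66.9).
Distances from that point to each station vs reported:
  Seismometer 1: calculated 37.8 vs reported 52.4 → residual 14.6 km
  Seismometer 2: calculated 133.8 vs reported 133.8 → residual 0.0 km
  Seismometer 3: calculated 132.1 vs reported 132.1 → residual 0.0 km
  Seismometer 4: calculated 55.7 vs reported 55.7 → residual 0.0 km
Seismometer 2, Seismometer 3, Seismometer 4 are mutually consistent (residuals ≈ 0); Seismometer 1 is off by 14.6 km.

Seismometer 1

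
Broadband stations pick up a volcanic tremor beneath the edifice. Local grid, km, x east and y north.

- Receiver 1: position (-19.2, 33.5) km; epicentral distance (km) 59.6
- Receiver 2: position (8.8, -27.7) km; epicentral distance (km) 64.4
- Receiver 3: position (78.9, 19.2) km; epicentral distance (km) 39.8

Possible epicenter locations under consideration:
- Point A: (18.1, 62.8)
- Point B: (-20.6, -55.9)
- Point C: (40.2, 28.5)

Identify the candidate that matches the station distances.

For each candidate, compare |candidate − station| to the reported distance:
Point A: residuals Receiver 1 12.2, Receiver 2 26.6, Receiver 3 35.0 → max 35.0 km
Point B: residuals Receiver 1 29.8, Receiver 2 23.7, Receiver 3 84.9 → max 84.9 km
Point C: residuals Receiver 1 0.0, Receiver 2 0.0, Receiver 3 0.0 → max 0.0 km
Only Point C has all residuals ≈ 0.

Point C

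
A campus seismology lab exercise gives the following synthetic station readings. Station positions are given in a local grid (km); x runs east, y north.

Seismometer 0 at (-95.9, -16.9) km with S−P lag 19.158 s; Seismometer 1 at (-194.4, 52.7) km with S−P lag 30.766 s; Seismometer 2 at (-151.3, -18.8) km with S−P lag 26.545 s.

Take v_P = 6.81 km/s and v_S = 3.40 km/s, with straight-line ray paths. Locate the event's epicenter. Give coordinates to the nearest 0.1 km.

Distance from S−P lag: d = Δt · v_P v_S / (v_P − v_S) = Δt · (6.81·3.40)/(6.81−3.40) ≈ 6.7900·Δt.
So d_Seismometer 0 = 130.08, d_Seismometer 1 = 208.90, d_Seismometer 2 = 180.24 km.
Circle about each station: (x + 95.9)² + (y + 16.9)² = 130.08²; (x + 194.4)² + (y − 52.7)² = 208.90²; (x + 151.3)² + (y + 18.8)² = 180.24².
Subtracting the Seismometer 0 equation from the Seismometer 1 and Seismometer 2 equations removes the quadratic terms:
-197.0 x + 139.2 y = 4367.83
-110.8 x − 3.8 y = -1802.94
Solving the 2×2 system: x ≈ 14.5, y ≈ 51.9 km.
Check against Seismometer 0 (with the unrounded x, y): √((x + 95.9)²+(y + 16.9)²) = 130.07 ≈ 130.08 km. ✓

(14.5, 51.9)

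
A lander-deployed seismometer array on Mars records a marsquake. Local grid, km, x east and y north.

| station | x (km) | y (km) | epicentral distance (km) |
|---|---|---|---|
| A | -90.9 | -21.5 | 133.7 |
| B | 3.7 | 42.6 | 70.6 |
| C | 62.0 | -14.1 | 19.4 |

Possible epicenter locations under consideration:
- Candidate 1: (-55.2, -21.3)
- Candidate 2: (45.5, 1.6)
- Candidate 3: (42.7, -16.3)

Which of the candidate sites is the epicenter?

Candidate 3

For each candidate, compare |candidate − station| to the reported distance:
Candidate 1: residuals A 98.0, B 16.3, C 98.0 → max 98.0 km
Candidate 2: residuals A 4.6, B 12.0, C 3.4 → max 12.0 km
Candidate 3: residuals A 0.0, B 0.0, C 0.0 → max 0.0 km
Only Candidate 3 has all residuals ≈ 0.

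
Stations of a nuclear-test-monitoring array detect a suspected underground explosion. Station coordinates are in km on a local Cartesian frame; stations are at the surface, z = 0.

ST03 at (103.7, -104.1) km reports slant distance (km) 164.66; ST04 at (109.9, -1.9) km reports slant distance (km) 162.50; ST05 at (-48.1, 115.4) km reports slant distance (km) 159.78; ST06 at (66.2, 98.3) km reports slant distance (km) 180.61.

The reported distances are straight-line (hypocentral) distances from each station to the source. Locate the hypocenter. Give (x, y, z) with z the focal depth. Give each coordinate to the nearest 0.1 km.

Each station gives a sphere (x−x_i)² + (y−y_i)² + z² = d_i² (stations at z=0).
Subtracting the ST03 sphere from ST04 and ST05: z² cancels, leaving linear equations in x and y:
12.4 x + 204.4 y = -8802.21
-303.6 x + 439.0 y = -4376.46
Solving: x ≈ -43.995, y ≈ -40.395 km (keep extra digits for the depth step; rounded: -44.0, -40.4).
Then from the ST03 sphere: z² = 164.66² − (x − 103.7)² − (y + 104.1)² with x = -43.995, y = -40.395, so z ≈ 35.225 ≈ 35.2 km.

(-44.0, -40.4, 35.2)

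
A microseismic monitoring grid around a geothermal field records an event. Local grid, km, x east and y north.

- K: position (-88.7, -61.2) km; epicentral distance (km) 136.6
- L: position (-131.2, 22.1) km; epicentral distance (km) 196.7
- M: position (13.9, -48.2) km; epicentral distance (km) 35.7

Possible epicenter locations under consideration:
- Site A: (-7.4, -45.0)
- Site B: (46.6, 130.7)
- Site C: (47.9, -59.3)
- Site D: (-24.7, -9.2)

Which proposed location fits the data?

For each candidate, compare |candidate − station| to the reported distance:
Site A: residuals K 53.7, L 55.9, M 14.2 → max 55.9 km
Site B: residuals K 98.2, L 11.6, M 146.2 → max 146.2 km
Site C: residuals K 0.0, L 0.0, M 0.1 → max 0.1 km
Site D: residuals K 54.1, L 85.7, M 19.2 → max 85.7 km
Only Site C has all residuals ≈ 0.

Site C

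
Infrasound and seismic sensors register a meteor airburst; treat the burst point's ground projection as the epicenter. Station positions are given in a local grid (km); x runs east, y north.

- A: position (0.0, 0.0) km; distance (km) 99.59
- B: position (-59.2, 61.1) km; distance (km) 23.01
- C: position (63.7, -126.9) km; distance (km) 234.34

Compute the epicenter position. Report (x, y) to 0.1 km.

Circle about each station: x² + y² = 99.59²; (x + 59.2)² + (y − 61.1)² = 23.01²; (x − 63.7)² + (y + 126.9)² = 234.34².
Subtracting the A equation from the B and C equations removes the quadratic terms:
-118.4 x + 122.2 y = 16626.56
127.4 x − 253.8 y = -24835.77
Solving the 2×2 system: x ≈ -81.8, y ≈ 56.8 km.
Check against A (with the unrounded x, y): √(x²+y²) = 99.59 ≈ 99.59 km. ✓

(-81.8, 56.8)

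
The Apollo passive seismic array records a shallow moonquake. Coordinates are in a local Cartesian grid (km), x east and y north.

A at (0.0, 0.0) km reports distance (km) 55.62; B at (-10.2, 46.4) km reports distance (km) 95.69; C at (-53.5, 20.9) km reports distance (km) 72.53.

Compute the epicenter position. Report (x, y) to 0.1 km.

Circle about each station: x² + y² = 55.62²; (x + 10.2)² + (y − 46.4)² = 95.69²; (x + 53.5)² + (y − 20.9)² = 72.53².
Subtracting the A equation from the B and C equations removes the quadratic terms:
-20.4 x + 92.8 y = -3805.99
-107.0 x + 41.8 y = 1132.04
Solving the 2×2 system: x ≈ -29.1, y ≈ -47.4 km.

x ≈ -29.1 km, y ≈ -47.4 km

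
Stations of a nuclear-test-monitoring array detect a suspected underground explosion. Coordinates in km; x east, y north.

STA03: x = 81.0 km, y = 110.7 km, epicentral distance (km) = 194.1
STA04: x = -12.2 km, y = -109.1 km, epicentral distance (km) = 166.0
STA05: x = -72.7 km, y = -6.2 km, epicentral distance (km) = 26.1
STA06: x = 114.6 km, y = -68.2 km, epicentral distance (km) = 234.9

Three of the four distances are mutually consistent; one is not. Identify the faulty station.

STA05

Solve using three stations at a time. Using STA03, STA04, STA06 (subtract circle equations pairwise → linear system) gives (x, y) ≈ (-97.1, 33.6).
Distances from that point to each station vs reported:
  STA03: calculated 194.1 vs reported 194.1 → residual 0.0 km
  STA04: calculated 166.0 vs reported 166.0 → residual 0.0 km
  STA05: calculated 46.7 vs reported 26.1 → residual 20.6 km
  STA06: calculated 234.9 vs reported 234.9 → residual 0.0 km
STA03, STA04, STA06 are mutually consistent (residuals ≈ 0); STA05 is off by 20.6 km.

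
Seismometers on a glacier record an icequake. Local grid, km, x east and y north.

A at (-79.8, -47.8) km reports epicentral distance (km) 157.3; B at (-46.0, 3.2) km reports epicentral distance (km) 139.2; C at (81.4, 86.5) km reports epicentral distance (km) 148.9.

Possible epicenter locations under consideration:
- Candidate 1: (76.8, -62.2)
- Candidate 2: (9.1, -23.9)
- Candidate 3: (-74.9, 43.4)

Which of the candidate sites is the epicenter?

For each candidate, compare |candidate − station| to the reported distance:
Candidate 1: residuals A 0.0, B 0.1, C 0.1 → max 0.1 km
Candidate 2: residuals A 65.2, B 77.8, C 16.9 → max 77.8 km
Candidate 3: residuals A 66.0, B 89.7, C 13.2 → max 89.7 km
Only Candidate 1 has all residuals ≈ 0.

Candidate 1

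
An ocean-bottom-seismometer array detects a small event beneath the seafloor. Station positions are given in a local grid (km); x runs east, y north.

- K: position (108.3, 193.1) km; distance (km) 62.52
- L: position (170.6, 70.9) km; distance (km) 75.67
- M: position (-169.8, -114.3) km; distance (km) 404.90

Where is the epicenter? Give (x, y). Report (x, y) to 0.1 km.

Circle about each station: (x − 108.3)² + (y − 193.1)² = 62.52²; (x − 170.6)² + (y − 70.9)² = 75.67²; (x + 169.8)² + (y + 114.3)² = 404.90².
Subtracting the K equation from the L and M equations removes the quadratic terms:
124.6 x − 244.4 y = -16702.53
-556.2 x − 614.8 y = -167155.23
Solving the 2×2 system: x ≈ 143.9, y ≈ 141.7 km.

(143.9, 141.7)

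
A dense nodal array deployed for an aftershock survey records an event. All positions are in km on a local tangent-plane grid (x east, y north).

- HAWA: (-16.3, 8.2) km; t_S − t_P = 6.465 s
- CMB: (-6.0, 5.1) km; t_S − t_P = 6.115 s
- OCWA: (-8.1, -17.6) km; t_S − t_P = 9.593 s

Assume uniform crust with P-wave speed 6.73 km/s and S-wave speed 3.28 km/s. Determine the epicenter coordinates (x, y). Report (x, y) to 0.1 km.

Distance from S−P lag: d = Δt · v_P v_S / (v_P − v_S) = Δt · (6.73·3.28)/(6.73−3.28) ≈ 6.3984·Δt.
So d_HAWA = 41.37, d_CMB = 39.13, d_OCWA = 61.38 km.
Circle about each station: (x + 16.3)² + (y − 8.2)² = 41.37²; (x + 6.0)² + (y − 5.1)² = 39.13²; (x + 8.1)² + (y + 17.6)² = 61.38².
Subtracting pairs of circle equations eliminates x²+y² and gives linear equations (the radical axes):
20.6 x − 6.2 y = -90.60
16.4 x − 51.6 y = -2013.59
Solving the 2×2 system: x ≈ 8.1, y ≈ 41.6 km.

8.1 km east, 41.6 km north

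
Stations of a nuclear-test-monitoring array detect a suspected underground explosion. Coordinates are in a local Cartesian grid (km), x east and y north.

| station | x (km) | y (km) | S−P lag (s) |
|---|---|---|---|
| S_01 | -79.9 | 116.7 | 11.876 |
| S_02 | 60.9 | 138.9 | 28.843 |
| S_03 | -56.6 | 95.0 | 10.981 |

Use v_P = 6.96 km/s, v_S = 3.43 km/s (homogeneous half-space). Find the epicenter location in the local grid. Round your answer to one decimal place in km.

-108.1 km east, 41.5 km north

Distance from S−P lag: d = Δt · v_P v_S / (v_P − v_S) = Δt · (6.96·3.43)/(6.96−3.43) ≈ 6.7628·Δt.
So d_S_01 = 80.32, d_S_02 = 195.06, d_S_03 = 74.26 km.
Circle about each station: (x + 79.9)² + (y − 116.7)² = 80.32²; (x − 60.9)² + (y − 138.9)² = 195.06²; (x + 56.6)² + (y − 95.0)² = 74.26².
Subtracting pairs of circle equations eliminates x²+y² and gives linear equations (the radical axes):
281.6 x + 44.4 y = -28597.98
46.6 x − 43.4 y = -6837.59
Solving the 2×2 system: x ≈ -108.1, y ≈ 41.5 km.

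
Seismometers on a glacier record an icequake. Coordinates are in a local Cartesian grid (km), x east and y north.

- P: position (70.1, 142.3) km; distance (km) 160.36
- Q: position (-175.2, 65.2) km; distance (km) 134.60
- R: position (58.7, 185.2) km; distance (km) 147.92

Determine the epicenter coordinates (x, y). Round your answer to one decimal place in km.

-88.2 km east, 167.9 km north

Circle about each station: (x − 70.1)² + (y − 142.3)² = 160.36²; (x + 175.2)² + (y − 65.2)² = 134.60²; (x − 58.7)² + (y − 185.2)² = 147.92².
Subtracting pairs of circle equations eliminates x²+y² and gives linear equations (the radical axes):
-490.6 x − 154.2 y = 17380.95
-22.8 x + 85.8 y = 16416.43
Solving the 2×2 system: x ≈ -88.2, y ≈ 167.9 km.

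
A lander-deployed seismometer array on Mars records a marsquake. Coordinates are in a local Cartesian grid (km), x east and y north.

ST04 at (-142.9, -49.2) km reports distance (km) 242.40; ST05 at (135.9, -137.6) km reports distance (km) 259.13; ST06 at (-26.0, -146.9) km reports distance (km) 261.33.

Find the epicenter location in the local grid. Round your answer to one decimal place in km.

44.3 km east, 104.8 km north

Circle about each station: (x + 142.9)² + (y + 49.2)² = 242.40²; (x − 135.9)² + (y + 137.6)² = 259.13²; (x + 26.0)² + (y + 146.9)² = 261.33².
Subtracting the ST04 equation from the ST05 and ST06 equations removes the quadratic terms:
557.6 x − 176.8 y = 6170.92
233.8 x − 195.4 y = -10121.05
Solving the 2×2 system: x ≈ 44.3, y ≈ 104.8 km.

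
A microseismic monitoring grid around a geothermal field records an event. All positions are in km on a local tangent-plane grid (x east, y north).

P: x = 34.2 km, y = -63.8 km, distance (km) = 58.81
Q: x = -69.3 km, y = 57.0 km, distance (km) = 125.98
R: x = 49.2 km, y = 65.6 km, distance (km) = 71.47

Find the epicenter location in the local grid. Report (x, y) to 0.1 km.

Circle about each station: (x − 34.2)² + (y + 63.8)² = 58.81²; (x + 69.3)² + (y − 57.0)² = 125.98²; (x − 49.2)² + (y − 65.6)² = 71.47².
Subtracting pairs of circle equations eliminates x²+y² and gives linear equations (the radical axes):
-207.0 x + 241.6 y = -9600.93
30.0 x + 258.8 y = -165.42
Solving the 2×2 system: x ≈ 40.2, y ≈ -5.3 km.

x ≈ 40.2 km, y ≈ -5.3 km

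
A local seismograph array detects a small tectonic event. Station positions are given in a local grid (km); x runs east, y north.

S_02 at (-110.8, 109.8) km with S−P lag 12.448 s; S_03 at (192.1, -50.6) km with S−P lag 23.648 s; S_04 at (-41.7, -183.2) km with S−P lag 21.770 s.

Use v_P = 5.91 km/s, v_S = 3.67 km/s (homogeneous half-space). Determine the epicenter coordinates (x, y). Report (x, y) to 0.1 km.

-23.4 km east, 26.8 km north

Distance from S−P lag: d = Δt · v_P v_S / (v_P − v_S) = Δt · (5.91·3.67)/(5.91−3.67) ≈ 9.6829·Δt.
So d_S_02 = 120.53, d_S_03 = 228.98, d_S_04 = 210.80 km.
Circle about each station: (x + 110.8)² + (y − 109.8)² = 120.53²; (x − 192.1)² + (y + 50.6)² = 228.98²; (x + 41.7)² + (y + 183.2)² = 210.80².
Subtracting pairs of circle equations eliminates x²+y² and gives linear equations (the radical axes):
605.8 x − 320.8 y = -22774.27
138.2 x − 586.0 y = -18940.71
Solving the 2×2 system: x ≈ -23.4, y ≈ 26.8 km.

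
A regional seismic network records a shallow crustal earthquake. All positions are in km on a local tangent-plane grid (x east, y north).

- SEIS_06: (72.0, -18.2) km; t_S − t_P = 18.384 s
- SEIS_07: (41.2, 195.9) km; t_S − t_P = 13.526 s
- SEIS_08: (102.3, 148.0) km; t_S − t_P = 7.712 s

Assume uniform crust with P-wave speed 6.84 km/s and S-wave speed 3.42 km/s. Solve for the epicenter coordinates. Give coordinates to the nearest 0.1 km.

Distance from S−P lag: d = Δt · v_P v_S / (v_P − v_S) = Δt · (6.84·3.42)/(6.84−3.42) ≈ 6.8400·Δt.
So d_SEIS_06 = 125.75, d_SEIS_07 = 92.52, d_SEIS_08 = 52.75 km.
Circle about each station: (x − 72.0)² + (y + 18.2)² = 125.75²; (x − 41.2)² + (y − 195.9)² = 92.52²; (x − 102.3)² + (y − 148.0)² = 52.75².
Subtracting the SEIS_06 equation from the SEIS_07 and SEIS_08 equations removes the quadratic terms:
-61.6 x + 428.2 y = 41812.12
60.6 x + 332.4 y = 39884.55
Solving the 2×2 system: x ≈ 68.5, y ≈ 107.5 km.
Check against SEIS_06 (with the unrounded x, y): √((x − 72.0)²+(y + 18.2)²) = 125.75 ≈ 125.75 km. ✓

68.5 km east, 107.5 km north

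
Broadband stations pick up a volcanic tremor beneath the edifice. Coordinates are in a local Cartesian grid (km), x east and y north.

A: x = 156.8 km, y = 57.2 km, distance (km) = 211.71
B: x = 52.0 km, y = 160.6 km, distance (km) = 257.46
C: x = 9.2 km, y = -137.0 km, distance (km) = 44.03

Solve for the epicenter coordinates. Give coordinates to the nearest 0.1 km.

x ≈ 7.6 km, y ≈ -93.0 km

Circle about each station: (x − 156.8)² + (y − 57.2)² = 211.71²; (x − 52.0)² + (y − 160.6)² = 257.46²; (x − 9.2)² + (y + 137.0)² = 44.03².
Subtracting pairs of circle equations eliminates x²+y² and gives linear equations (the radical axes):
-209.6 x + 206.8 y = -20826.25
-295.2 x − 388.4 y = 33878.04
Solving the 2×2 system: x ≈ 7.6, y ≈ -93.0 km.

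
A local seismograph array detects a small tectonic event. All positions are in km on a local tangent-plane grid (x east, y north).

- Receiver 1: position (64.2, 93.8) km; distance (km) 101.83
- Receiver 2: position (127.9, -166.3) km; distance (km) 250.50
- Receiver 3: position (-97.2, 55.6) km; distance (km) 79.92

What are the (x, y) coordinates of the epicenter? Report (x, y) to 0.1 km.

x ≈ -19.7 km, y ≈ 36.1 km

Circle about each station: (x − 64.2)² + (y − 93.8)² = 101.83²; (x − 127.9)² + (y + 166.3)² = 250.50²; (x + 97.2)² + (y − 55.6)² = 79.92².
Subtracting the Receiver 1 equation from the Receiver 2 and Receiver 3 equations removes the quadratic terms:
127.4 x − 520.2 y = -21286.88
-322.8 x − 76.4 y = 3601.26
Solving the 2×2 system: x ≈ -19.7, y ≈ 36.1 km.
Check against Receiver 1 (with the unrounded x, y): √((x − 64.2)²+(y − 93.8)²) = 101.83 ≈ 101.83 km. ✓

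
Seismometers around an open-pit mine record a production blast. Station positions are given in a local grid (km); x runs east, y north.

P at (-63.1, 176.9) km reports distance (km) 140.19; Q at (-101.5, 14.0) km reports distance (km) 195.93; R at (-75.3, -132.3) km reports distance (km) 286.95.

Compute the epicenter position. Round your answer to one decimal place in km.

Circle about each station: (x + 63.1)² + (y − 176.9)² = 140.19²; (x + 101.5)² + (y − 14.0)² = 195.93²; (x + 75.3)² + (y + 132.3)² = 286.95².
Subtracting the P equation from the Q and R equations removes the quadratic terms:
-76.8 x − 325.8 y = -43512.30
-24.4 x − 618.4 y = -74788.91
Solving the 2×2 system: x ≈ 64.3, y ≈ 118.4 km.

x ≈ 64.3 km, y ≈ 118.4 km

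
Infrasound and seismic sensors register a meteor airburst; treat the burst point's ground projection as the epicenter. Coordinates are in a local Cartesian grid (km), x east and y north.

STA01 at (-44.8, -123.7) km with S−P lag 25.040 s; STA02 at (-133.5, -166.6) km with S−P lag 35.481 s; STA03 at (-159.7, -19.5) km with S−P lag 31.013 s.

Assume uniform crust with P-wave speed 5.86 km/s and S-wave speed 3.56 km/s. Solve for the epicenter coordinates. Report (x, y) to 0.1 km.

Distance from S−P lag: d = Δt · v_P v_S / (v_P − v_S) = Δt · (5.86·3.56)/(5.86−3.56) ≈ 9.0703·Δt.
So d_STA01 = 227.12, d_STA02 = 321.82, d_STA03 = 281.30 km.
Circle about each station: (x + 44.8)² + (y + 123.7)² = 227.12²; (x + 133.5)² + (y + 166.6)² = 321.82²; (x + 159.7)² + (y + 19.5)² = 281.30².
Subtracting the STA01 equation from the STA02 and STA03 equations removes the quadratic terms:
-177.4 x − 85.8 y = -23715.54
-229.8 x + 208.4 y = -18970.59
Solving the 2×2 system: x ≈ 115.9, y ≈ 36.8 km.

115.9 km east, 36.8 km north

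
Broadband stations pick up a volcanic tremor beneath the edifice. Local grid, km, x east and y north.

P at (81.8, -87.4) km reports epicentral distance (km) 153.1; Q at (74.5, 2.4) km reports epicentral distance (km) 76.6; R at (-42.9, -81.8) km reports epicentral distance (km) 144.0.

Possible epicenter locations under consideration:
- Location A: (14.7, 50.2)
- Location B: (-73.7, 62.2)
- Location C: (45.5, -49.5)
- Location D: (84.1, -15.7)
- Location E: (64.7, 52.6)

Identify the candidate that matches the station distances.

Location A

For each candidate, compare |candidate − station| to the reported distance:
Location A: residuals P 0.0, Q 0.0, R 0.0 → max 0.0 km
Location B: residuals P 62.7, Q 83.2, R 3.3 → max 83.2 km
Location C: residuals P 100.6, Q 17.1, R 49.9 → max 100.6 km
Location D: residuals P 81.4, Q 56.1, R 0.8 → max 81.4 km
Location E: residuals P 12.1, Q 25.5, R 28.2 → max 28.2 km
Only Location A has all residuals ≈ 0.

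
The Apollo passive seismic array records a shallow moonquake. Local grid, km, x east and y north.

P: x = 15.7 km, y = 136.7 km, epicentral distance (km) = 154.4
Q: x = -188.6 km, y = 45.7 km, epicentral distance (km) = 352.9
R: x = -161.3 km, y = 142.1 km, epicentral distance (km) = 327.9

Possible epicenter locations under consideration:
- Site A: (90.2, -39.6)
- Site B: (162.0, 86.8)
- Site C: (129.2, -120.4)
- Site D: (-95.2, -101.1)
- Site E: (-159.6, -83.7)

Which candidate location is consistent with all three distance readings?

Site B

For each candidate, compare |candidate − station| to the reported distance:
Site A: residuals P 37.0, Q 61.3, R 17.6 → max 61.3 km
Site B: residuals P 0.2, Q 0.1, R 0.1 → max 0.2 km
Site C: residuals P 126.6, Q 5.7, R 63.6 → max 126.6 km
Site D: residuals P 108.0, Q 178.9, R 75.9 → max 178.9 km
Site E: residuals P 127.2, Q 220.3, R 102.1 → max 220.3 km
Only Site B has all residuals ≈ 0.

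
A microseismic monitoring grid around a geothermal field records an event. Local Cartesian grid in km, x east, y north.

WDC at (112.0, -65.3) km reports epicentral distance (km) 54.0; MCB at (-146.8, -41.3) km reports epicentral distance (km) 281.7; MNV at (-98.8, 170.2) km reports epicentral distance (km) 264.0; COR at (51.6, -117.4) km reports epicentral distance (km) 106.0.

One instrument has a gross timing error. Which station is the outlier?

Solve using three stations at a time. Using WDC, MNV, COR (subtract circle equations pairwise → linear system) gives (x, y) ≈ (86.9, -17.4).
Distances from that point to each station vs reported:
  WDC: calculated 54.0 vs reported 54.0 → residual 0.0 km
  MCB: calculated 234.9 vs reported 281.7 → residual 46.8 km
  MNV: calculated 264.0 vs reported 264.0 → residual 0.0 km
  COR: calculated 106.0 vs reported 106.0 → residual 0.0 km
WDC, MNV, COR are mutually consistent (residuals ≈ 0); MCB is off by 46.8 km.

MCB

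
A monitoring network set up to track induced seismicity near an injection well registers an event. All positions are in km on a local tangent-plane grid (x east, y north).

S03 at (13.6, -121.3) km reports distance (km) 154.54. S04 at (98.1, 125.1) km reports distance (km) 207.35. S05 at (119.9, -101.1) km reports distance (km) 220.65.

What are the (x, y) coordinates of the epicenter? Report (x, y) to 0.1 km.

(-72.4, 7.1)

Circle about each station: (x − 13.6)² + (y + 121.3)² = 154.54²; (x − 98.1)² + (y − 125.1)² = 207.35²; (x − 119.9)² + (y + 101.1)² = 220.65².
Subtracting pairs of circle equations eliminates x²+y² and gives linear equations (the radical axes):
169.0 x + 492.8 y = -8736.44
212.6 x + 40.4 y = -15105.24
Solving the 2×2 system: x ≈ -72.4, y ≈ 7.1 km.
Check against S03 (with the unrounded x, y): √((x − 13.6)²+(y + 121.3)²) = 154.54 ≈ 154.54 km. ✓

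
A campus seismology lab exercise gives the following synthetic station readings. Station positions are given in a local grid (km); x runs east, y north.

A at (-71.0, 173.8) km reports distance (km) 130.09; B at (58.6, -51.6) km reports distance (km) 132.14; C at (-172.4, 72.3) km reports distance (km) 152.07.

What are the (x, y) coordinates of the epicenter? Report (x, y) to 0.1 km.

(-21.5, 53.5)

Circle about each station: (x + 71.0)² + (y − 173.8)² = 130.09²; (x − 58.6)² + (y + 51.6)² = 132.14²; (x + 172.4)² + (y − 72.3)² = 152.07².
Subtracting pairs of circle equations eliminates x²+y² and gives linear equations (the radical axes):
259.2 x − 450.8 y = -29688.49
-202.8 x − 203.0 y = -6500.27
Solving the 2×2 system: x ≈ -21.5, y ≈ 53.5 km.
Check against A (with the unrounded x, y): √((x + 71.0)²+(y − 173.8)²) = 130.09 ≈ 130.09 km. ✓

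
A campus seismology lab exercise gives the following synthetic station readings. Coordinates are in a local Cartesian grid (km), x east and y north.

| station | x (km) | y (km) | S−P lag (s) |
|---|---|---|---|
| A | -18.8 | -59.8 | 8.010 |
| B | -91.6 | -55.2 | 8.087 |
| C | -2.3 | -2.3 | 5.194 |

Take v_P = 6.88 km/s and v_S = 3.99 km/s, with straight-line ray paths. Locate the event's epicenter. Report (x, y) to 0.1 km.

Distance from S−P lag: d = Δt · v_P v_S / (v_P − v_S) = Δt · (6.88·3.99)/(6.88−3.99) ≈ 9.4987·Δt.
So d_A = 76.08, d_B = 76.82, d_C = 49.34 km.
Circle about each station: (x + 18.8)² + (y + 59.8)² = 76.08²; (x + 91.6)² + (y + 55.2)² = 76.82²; (x + 2.3)² + (y + 2.3)² = 49.34².
Subtracting pairs of circle equations eliminates x²+y² and gives linear equations (the radical axes):
-145.6 x + 9.2 y = 7394.97
33.0 x + 115.0 y = -565.17
Solving the 2×2 system: x ≈ -50.2, y ≈ 9.5 km.
Check against A (with the unrounded x, y): √((x + 18.8)²+(y + 59.8)²) = 76.07 ≈ 76.08 km. ✓

-50.2 km east, 9.5 km north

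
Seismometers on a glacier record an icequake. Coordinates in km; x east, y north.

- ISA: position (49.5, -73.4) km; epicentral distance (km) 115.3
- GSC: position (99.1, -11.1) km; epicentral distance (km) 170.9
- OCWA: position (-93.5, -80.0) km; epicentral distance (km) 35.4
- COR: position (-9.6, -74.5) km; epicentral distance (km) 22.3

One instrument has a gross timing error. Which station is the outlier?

COR

Solve using three stations at a time. Using ISA, GSC, OCWA (subtract circle equations pairwise → linear system) gives (x, y) ≈ (-64.9, -59.1).
Distances from that point to each station vs reported:
  ISA: calculated 115.3 vs reported 115.3 → residual 0.0 km
  GSC: calculated 170.9 vs reported 170.9 → residual 0.0 km
  OCWA: calculated 35.4 vs reported 35.4 → residual 0.0 km
  COR: calculated 57.4 vs reported 22.3 → residual 35.1 km
ISA, GSC, OCWA are mutually consistent (residuals ≈ 0); COR is off by 35.1 km.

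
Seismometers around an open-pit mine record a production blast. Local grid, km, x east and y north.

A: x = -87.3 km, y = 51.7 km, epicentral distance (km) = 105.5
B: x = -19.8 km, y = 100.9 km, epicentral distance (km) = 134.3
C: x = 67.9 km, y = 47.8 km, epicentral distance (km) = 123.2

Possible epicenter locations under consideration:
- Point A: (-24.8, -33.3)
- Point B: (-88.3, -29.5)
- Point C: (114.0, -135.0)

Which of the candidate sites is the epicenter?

For each candidate, compare |candidate − station| to the reported distance:
Point A: residuals A 0.0, B 0.0, C 0.0 → max 0.0 km
Point B: residuals A 24.3, B 13.0, C 51.1 → max 51.1 km
Point C: residuals A 169.1, B 136.9, C 65.3 → max 169.1 km
Only Point A has all residuals ≈ 0.

Point A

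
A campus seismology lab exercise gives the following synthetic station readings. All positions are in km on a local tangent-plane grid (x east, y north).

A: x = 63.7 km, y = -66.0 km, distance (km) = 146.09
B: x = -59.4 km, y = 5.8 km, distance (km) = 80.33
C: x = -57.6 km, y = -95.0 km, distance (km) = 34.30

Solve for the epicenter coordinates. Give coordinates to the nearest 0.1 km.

Circle about each station: (x − 63.7)² + (y + 66.0)² = 146.09²; (x + 59.4)² + (y − 5.8)² = 80.33²; (x + 57.6)² + (y + 95.0)² = 34.30².
Subtracting the A equation from the B and C equations removes the quadratic terms:
-246.2 x + 143.6 y = 10037.69
-242.6 x − 58.0 y = 24094.87
Solving the 2×2 system: x ≈ -82.3, y ≈ -71.2 km.

x ≈ -82.3 km, y ≈ -71.2 km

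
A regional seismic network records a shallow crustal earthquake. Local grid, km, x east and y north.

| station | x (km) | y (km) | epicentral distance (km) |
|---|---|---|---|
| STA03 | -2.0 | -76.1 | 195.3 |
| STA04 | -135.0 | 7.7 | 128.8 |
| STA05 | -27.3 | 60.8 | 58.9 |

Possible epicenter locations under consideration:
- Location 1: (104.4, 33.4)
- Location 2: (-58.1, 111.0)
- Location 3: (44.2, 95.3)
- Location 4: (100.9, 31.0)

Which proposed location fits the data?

Location 2

For each candidate, compare |candidate − station| to the reported distance:
Location 1: residuals STA03 42.6, STA04 112.0, STA05 75.6 → max 112.0 km
Location 2: residuals STA03 0.0, STA04 0.0, STA05 0.0 → max 0.0 km
Location 3: residuals STA03 17.8, STA04 70.7, STA05 20.5 → max 70.7 km
Location 4: residuals STA03 46.8, STA04 108.2, STA05 72.7 → max 108.2 km
Only Location 2 has all residuals ≈ 0.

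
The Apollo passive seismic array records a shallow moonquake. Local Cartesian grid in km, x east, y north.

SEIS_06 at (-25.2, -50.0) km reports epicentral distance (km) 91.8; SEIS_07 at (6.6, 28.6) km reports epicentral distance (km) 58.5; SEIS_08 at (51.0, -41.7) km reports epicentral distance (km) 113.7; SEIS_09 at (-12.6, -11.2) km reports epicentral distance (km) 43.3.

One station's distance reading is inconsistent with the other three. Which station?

SEIS_06

Solve using three stations at a time. Using SEIS_07, SEIS_08, SEIS_09 (subtract circle equations pairwise → linear system) gives (x, y) ≈ (-49.4, 11.7).
Distances from that point to each station vs reported:
  SEIS_06: calculated 66.2 vs reported 91.8 → residual 25.6 km
  SEIS_07: calculated 58.5 vs reported 58.5 → residual 0.0 km
  SEIS_08: calculated 113.7 vs reported 113.7 → residual 0.0 km
  SEIS_09: calculated 43.3 vs reported 43.3 → residual 0.0 km
SEIS_07, SEIS_08, SEIS_09 are mutually consistent (residuals ≈ 0); SEIS_06 is off by 25.6 km.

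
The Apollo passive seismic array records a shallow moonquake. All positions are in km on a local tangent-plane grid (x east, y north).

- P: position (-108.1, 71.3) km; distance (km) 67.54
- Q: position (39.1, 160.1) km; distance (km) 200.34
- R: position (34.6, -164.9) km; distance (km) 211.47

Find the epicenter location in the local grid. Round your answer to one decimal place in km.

x ≈ -89.4 km, y ≈ 6.4 km

Circle about each station: (x + 108.1)² + (y − 71.3)² = 67.54²; (x − 39.1)² + (y − 160.1)² = 200.34²; (x − 34.6)² + (y + 164.9)² = 211.47².
Subtracting the P equation from the Q and R equations removes the quadratic terms:
294.4 x + 177.6 y = -25182.94
285.4 x − 472.4 y = -28538.04
Solving the 2×2 system: x ≈ -89.4, y ≈ 6.4 km.
Check against P (with the unrounded x, y): √((x + 108.1)²+(y − 71.3)²) = 67.54 ≈ 67.54 km. ✓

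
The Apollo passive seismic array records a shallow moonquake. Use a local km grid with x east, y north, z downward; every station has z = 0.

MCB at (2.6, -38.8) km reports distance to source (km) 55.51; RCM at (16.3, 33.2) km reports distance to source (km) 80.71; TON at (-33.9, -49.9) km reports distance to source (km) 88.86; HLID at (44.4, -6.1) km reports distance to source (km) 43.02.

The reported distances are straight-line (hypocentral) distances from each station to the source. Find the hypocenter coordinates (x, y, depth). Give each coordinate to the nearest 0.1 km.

(47.1, -33.8, 32.8)

Each station gives a sphere (x−x_i)² + (y−y_i)² + z² = d_i² (stations at z=0).
Subtracting the MCB sphere from RCM and TON: z² cancels, leaving linear equations in x and y:
27.4 x + 144.0 y = -3577.01
-73.0 x − 22.2 y = -2687.72
Solving: x ≈ 47.098, y ≈ -33.802 km (keep extra digits for the depth step; rounded: 47.1, -33.8).
Then from the MCB sphere: z² = 55.51² − (x − 2.6)² − (y + 38.8)² with x = 47.098, y = -33.802, so z ≈ 32.807 ≈ 32.8 km.
Check against HLID (with the unrounded solution): distance 43.02 ≈ 43.02 km. ✓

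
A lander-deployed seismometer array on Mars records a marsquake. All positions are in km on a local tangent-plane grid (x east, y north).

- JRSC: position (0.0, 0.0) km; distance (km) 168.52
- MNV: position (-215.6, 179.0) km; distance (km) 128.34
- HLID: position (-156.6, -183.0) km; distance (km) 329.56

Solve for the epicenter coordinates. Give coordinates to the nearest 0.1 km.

(-93.2, 140.4)

Circle about each station: x² + y² = 168.52²; (x + 215.6)² + (y − 179.0)² = 128.34²; (x + 156.6)² + (y + 183.0)² = 329.56².
Subtracting the JRSC equation from the MNV and HLID equations removes the quadratic terms:
-431.2 x + 358.0 y = 90452.19
-313.2 x − 366.0 y = -22198.24
Solving the 2×2 system: x ≈ -93.2, y ≈ 140.4 km.
Check against JRSC (with the unrounded x, y): √(x²+y²) = 168.52 ≈ 168.52 km. ✓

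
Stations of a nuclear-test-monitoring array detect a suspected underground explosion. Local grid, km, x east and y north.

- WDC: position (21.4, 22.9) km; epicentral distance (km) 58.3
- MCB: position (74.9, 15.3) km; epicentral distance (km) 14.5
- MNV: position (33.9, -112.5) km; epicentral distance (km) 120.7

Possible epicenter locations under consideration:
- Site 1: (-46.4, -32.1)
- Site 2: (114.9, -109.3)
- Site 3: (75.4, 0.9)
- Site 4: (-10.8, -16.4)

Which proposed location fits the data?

For each candidate, compare |candidate − station| to the reported distance:
Site 1: residuals WDC 29.0, MCB 115.7, MNV 7.1 → max 115.7 km
Site 2: residuals WDC 103.6, MCB 116.4, MNV 39.6 → max 116.4 km
Site 3: residuals WDC 0.0, MCB 0.1, MNV 0.1 → max 0.1 km
Site 4: residuals WDC 7.5, MCB 76.9, MNV 14.7 → max 76.9 km
Only Site 3 has all residuals ≈ 0.

Site 3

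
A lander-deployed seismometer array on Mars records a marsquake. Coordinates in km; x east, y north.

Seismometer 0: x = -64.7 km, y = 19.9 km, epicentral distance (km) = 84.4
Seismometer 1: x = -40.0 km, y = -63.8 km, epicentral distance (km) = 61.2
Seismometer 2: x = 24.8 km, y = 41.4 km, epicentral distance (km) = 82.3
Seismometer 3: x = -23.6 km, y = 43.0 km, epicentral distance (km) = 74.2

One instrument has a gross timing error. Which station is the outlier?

Seismometer 2

Solve using three stations at a time. Using Seismometer 0, Seismometer 1, Seismometer 3 (subtract circle equations pairwise → linear system) gives (x, y) ≈ (7.0, -24.6).
Distances from that point to each station vs reported:
  Seismometer 0: calculated 84.4 vs reported 84.4 → residual 0.0 km
  Seismometer 1: calculated 61.2 vs reported 61.2 → residual 0.0 km
  Seismometer 2: calculated 68.4 vs reported 82.3 → residual 13.9 km
  Seismometer 3: calculated 74.2 vs reported 74.2 → residual 0.0 km
Seismometer 0, Seismometer 1, Seismometer 3 are mutually consistent (residuals ≈ 0); Seismometer 2 is off by 13.9 km.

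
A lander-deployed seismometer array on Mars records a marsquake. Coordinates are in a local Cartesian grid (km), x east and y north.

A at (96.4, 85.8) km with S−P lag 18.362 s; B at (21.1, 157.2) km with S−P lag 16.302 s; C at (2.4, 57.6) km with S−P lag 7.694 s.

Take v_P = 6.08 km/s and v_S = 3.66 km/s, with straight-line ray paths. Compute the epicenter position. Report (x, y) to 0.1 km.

(-64.3, 34.0)

Distance from S−P lag: d = Δt · v_P v_S / (v_P − v_S) = Δt · (6.08·3.66)/(6.08−3.66) ≈ 9.1954·Δt.
So d_A = 168.85, d_B = 149.90, d_C = 70.75 km.
Circle about each station: (x − 96.4)² + (y − 85.8)² = 168.85²; (x − 21.1)² + (y − 157.2)² = 149.90²; (x − 2.4)² + (y − 57.6)² = 70.75².
Subtracting pairs of circle equations eliminates x²+y² and gives linear equations (the radical axes):
-150.6 x + 142.8 y = 14542.76
-188.0 x − 56.4 y = 10173.68
Solving the 2×2 system: x ≈ -64.3, y ≈ 34.0 km.
Check against A (with the unrounded x, y): √((x − 96.4)²+(y − 85.8)²) = 168.86 ≈ 168.85 km. ✓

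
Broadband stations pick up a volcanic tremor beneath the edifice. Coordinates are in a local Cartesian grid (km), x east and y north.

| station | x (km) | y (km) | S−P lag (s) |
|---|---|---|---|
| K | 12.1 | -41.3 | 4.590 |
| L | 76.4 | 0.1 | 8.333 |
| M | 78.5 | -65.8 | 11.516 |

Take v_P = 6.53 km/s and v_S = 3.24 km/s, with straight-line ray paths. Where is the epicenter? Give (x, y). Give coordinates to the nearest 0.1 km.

24.9 km east, -14.7 km north

Distance from S−P lag: d = Δt · v_P v_S / (v_P − v_S) = Δt · (6.53·3.24)/(6.53−3.24) ≈ 6.4308·Δt.
So d_K = 29.52, d_L = 53.59, d_M = 74.06 km.
Circle about each station: (x − 12.1)² + (y + 41.3)² = 29.52²; (x − 76.4)² + (y − 0.1)² = 53.59²; (x − 78.5)² + (y + 65.8)² = 74.06².
Subtracting pairs of circle equations eliminates x²+y² and gives linear equations (the radical axes):
128.6 x + 82.8 y = 1984.41
132.8 x − 49.0 y = 4026.34
Solving the 2×2 system: x ≈ 24.9, y ≈ -14.7 km.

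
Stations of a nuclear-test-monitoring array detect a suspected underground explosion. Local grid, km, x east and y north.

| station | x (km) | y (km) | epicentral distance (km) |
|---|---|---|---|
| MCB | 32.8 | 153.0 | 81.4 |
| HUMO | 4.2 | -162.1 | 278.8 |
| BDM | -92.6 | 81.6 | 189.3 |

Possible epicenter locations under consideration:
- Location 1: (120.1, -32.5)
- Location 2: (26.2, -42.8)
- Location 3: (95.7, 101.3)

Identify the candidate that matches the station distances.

Location 3

For each candidate, compare |candidate − station| to the reported distance:
Location 1: residuals MCB 123.6, HUMO 104.9, BDM 52.1 → max 123.6 km
Location 2: residuals MCB 114.5, HUMO 157.5, BDM 17.3 → max 157.5 km
Location 3: residuals MCB 0.0, HUMO 0.0, BDM 0.0 → max 0.0 km
Only Location 3 has all residuals ≈ 0.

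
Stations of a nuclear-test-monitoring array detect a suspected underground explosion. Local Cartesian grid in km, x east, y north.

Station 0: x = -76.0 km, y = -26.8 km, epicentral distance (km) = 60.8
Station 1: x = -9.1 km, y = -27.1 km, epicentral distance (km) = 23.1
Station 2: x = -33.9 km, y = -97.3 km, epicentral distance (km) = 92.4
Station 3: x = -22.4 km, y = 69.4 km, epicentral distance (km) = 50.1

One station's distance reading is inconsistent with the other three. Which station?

Station 3

Solve using three stations at a time. Using Station 0, Station 1, Station 2 (subtract circle equations pairwise → linear system) gives (x, y) ≈ (-18.8, -6.1).
Distances from that point to each station vs reported:
  Station 0: calculated 60.8 vs reported 60.8 → residual 0.0 km
  Station 1: calculated 23.1 vs reported 23.1 → residual 0.0 km
  Station 2: calculated 92.4 vs reported 92.4 → residual 0.0 km
  Station 3: calculated 75.6 vs reported 50.1 → residual 25.5 km
Station 0, Station 1, Station 2 are mutually consistent (residuals ≈ 0); Station 3 is off by 25.5 km.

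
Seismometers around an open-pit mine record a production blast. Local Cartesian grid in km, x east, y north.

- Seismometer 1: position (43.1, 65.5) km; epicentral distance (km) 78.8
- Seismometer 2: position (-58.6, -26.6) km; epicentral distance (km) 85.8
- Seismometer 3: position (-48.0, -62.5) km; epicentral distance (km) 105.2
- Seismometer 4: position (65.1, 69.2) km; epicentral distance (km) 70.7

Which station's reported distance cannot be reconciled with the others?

Solve using three stations at a time. Using Seismometer 2, Seismometer 3, Seismometer 4 (subtract circle equations pairwise → linear system) gives (x, y) ≈ (9.5, 25.6).
Distances from that point to each station vs reported:
  Seismometer 1: calculated 52.2 vs reported 78.8 → residual 26.6 km
  Seismometer 2: calculated 85.8 vs reported 85.8 → residual 0.0 km
  Seismometer 3: calculated 105.2 vs reported 105.2 → residual 0.0 km
  Seismometer 4: calculated 70.7 vs reported 70.7 → residual 0.0 km
Seismometer 2, Seismometer 3, Seismometer 4 are mutually consistent (residuals ≈ 0); Seismometer 1 is off by 26.6 km.

Seismometer 1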